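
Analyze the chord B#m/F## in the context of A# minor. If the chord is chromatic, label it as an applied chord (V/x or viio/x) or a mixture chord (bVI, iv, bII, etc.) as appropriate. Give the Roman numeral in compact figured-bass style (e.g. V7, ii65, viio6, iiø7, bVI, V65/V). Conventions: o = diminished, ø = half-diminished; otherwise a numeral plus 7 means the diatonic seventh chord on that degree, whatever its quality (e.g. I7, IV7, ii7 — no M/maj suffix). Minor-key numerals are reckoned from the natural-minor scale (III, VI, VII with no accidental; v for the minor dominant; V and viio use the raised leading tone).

ii64

Stacked in thirds the chord is B#-D#-F##: a minor triad on B#.
B# is the second degree of A# minor. This is the minor supertonic, borrowed from the parallel major (the Dorian ii).
With F## in the bass the chord is in second inversion, so the figured bass is 64.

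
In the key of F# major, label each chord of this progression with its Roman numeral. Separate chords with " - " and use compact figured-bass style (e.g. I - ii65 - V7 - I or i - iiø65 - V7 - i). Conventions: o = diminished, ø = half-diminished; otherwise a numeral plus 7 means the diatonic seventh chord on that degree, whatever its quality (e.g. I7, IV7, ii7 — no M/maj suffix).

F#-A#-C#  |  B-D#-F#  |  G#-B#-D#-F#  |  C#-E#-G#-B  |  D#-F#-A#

F#-A#-C#: root F# is the tonic; major triad there is I.
B-D#-F#: major triad on B = scale degree 4 → IV.
G#-B#-D#-F# is the secondary dominant of V (dominant seventh chord on G#): V7/V.
C#-E#-G#-B: dominant seventh chord on C# = scale degree 5 → V7.
D#-F#-A#: root D# is the submediant; minor triad there is vi.

I - IV - V7/V - V7 - vi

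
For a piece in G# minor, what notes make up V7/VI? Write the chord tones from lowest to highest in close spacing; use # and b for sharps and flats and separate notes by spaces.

B D# F# A

V7/VI is a secondary dominant — the dominant seventh of VI. VI in G# minor is E, so the applied chord's root is B, a perfect fifth above.
Building a dominant seventh chord on B gives B-D#-F#-A.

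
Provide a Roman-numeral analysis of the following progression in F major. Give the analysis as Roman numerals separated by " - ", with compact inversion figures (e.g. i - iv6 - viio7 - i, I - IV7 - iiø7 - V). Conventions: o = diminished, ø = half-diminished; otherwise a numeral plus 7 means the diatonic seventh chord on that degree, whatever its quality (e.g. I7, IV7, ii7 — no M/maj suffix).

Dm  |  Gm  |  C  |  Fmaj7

Dm has root D, degree 6 in F major, so vi.
Gm has root G, degree 2 in F major, so ii.
C: root C is the dominant; major triad there is V.
Fmaj7 has root F, degree 1 in F major, so I7.

vi - ii - V - I7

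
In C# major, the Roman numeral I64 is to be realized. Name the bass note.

G#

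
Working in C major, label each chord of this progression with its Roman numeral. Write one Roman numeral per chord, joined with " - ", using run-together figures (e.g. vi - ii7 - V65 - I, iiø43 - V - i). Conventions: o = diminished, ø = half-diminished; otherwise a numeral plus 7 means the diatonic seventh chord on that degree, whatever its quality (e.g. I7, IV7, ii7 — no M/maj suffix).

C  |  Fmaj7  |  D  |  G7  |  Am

C: major triad on C = scale degree 1 → I.
Fmaj7: major seventh chord on F = scale degree 4 → IV7.
D: a major triad on D, the applied dominant of V → V/V.
G7: dominant seventh chord on G = scale degree 5 → V7.
Am: root A is the submediant; minor triad there is vi.

I - IV7 - V/V - V7 - vi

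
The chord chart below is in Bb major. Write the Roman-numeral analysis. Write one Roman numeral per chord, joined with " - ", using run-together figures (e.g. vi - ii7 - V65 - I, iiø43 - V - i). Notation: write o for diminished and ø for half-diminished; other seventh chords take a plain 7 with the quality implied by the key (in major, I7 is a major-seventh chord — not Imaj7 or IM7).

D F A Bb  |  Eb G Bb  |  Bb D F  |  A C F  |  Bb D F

I65 - IV - I - V6 - I

D-F-A-Bb: major seventh chord on Bb = scale degree 1 → I65.
Eb-G-Bb: root Eb is the subdominant; major triad there is IV.
Bb-D-F: root Bb is the tonic; major triad there is I.
A-C-F has root F, degree 5 in Bb major, so V6.
Bb-D-F: root Bb is the tonic; major triad there is I.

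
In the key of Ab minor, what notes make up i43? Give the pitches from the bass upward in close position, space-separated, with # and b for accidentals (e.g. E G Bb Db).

Eb Gb Ab Cb

In Ab minor, the first degree is Ab, and the diatonic chord built there is a minor seventh chord.
That chord is spelled Ab-Cb-Eb-Gb.
The figured bass 43 indicates second inversion, placing the fifth (Eb) in the bass: Eb-Gb-Ab-Cb.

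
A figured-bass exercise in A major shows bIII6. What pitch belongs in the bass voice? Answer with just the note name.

E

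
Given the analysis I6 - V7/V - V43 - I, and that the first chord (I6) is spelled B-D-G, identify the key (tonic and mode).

I6 is given as B-D-G — a major triad with root G.
If G is scale degree 1 and the mode makes that degree carry a major triad, the tonic is G and the mode is major.

G major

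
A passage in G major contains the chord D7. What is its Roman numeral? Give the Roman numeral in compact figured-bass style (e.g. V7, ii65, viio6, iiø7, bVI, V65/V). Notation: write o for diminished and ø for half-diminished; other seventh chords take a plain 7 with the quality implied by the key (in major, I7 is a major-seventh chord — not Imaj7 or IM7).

V7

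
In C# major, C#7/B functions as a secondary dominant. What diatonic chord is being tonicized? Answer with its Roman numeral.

The chord is a dominant seventh chord on C#.
A dominant resolves down a perfect fifth: C# → F#. In C# major, F# is scale degree 4, i.e. IV.

IV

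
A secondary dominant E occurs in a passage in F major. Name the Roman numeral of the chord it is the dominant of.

The chord is a major triad on E.
A dominant resolves down a perfect fifth: E → A. In F major, A is scale degree 3, i.e. iii.

iii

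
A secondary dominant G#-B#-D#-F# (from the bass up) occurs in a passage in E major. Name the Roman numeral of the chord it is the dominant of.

The chord is a dominant seventh chord on G#.
A dominant resolves down a perfect fifth: G# → C#. In E major, C# is scale degree 6, i.e. vi.

vi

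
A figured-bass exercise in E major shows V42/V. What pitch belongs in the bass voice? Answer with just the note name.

E

The applied chord V42/V is rooted on F#: F#-A#-C#-E.
The figure 42 means third inversion — the seventh is in the bass.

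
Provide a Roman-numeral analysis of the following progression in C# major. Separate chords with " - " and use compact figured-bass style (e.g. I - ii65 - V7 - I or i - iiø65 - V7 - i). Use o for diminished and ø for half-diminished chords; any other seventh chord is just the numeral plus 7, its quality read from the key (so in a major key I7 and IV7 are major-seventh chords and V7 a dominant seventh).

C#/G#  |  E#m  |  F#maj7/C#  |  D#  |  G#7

I64 - iii - IV43 - V/V - V7

C#/G#: major triad on C# = scale degree 1 → I64.
E#m: minor triad on E# = scale degree 3 → iii.
F#maj7/C#: major seventh chord on F# = scale degree 4 → IV43.
D# is the secondary dominant of V (major triad on D#): V/V.
G#7: dominant seventh chord on G# = scale degree 5 → V7.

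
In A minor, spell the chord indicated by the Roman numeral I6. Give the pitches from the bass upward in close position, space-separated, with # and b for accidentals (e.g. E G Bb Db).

C# E A

Scale degree 1 in A minor is A; here the chord built on it is altered to a major triad. I6 is the major tonic (Picardy third), borrowed from the parallel major.
So the chord is A-C#-E.
The figured bass 6 indicates first inversion, placing the third (C#) in the bass: C#-E-A.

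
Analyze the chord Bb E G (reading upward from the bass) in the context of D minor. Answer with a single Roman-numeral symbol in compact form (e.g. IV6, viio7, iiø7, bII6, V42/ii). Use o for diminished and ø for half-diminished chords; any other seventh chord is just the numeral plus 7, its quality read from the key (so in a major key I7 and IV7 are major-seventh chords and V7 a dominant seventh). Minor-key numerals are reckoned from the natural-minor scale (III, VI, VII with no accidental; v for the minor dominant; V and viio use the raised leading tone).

iio64

The pitches E-G-Bb form a diminished triad rooted on E.
E is scale degree 2 in D minor, and a diminished triad on that degree is written iio.
With Bb in the bass the chord is in second inversion, so the figured bass is 64.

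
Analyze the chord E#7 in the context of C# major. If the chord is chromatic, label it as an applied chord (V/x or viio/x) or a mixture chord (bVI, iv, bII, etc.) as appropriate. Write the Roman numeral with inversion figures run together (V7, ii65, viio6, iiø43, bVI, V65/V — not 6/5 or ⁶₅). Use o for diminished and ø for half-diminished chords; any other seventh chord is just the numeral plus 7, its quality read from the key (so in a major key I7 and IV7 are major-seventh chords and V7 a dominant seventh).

V7/vi

The pitches E#-G##-B#-D# form a dominant seventh chord rooted on E#.
E# is not a diatonic chord root with this quality in C# major, but it lies a perfect fifth above A# (vi), so the chord functions as an applied dominant of vi.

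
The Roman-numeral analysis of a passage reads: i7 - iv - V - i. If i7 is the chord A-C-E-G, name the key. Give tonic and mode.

A minor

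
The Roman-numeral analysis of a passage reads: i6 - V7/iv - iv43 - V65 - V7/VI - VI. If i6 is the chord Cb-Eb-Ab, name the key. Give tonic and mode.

Ab minor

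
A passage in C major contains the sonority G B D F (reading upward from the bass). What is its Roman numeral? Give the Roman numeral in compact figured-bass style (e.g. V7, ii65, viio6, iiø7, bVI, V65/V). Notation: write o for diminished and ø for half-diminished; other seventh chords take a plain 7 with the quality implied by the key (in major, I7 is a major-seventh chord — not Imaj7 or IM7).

The pitches G-B-D-F form a dominant seventh chord rooted on G.
G is scale degree 5 in C major, and a dominant seventh chord on that degree is written V7.

V7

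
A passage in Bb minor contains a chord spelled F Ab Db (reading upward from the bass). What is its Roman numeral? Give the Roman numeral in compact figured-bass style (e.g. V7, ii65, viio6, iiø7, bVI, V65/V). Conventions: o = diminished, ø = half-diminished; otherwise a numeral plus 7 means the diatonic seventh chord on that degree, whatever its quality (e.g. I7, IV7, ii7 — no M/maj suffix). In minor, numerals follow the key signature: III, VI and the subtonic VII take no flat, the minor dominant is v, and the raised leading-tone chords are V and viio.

III6

The pitches Db-F-Ab form a major triad rooted on Db.
In Bb minor, Db is the mediant; the diatonic major triad there is III.
With F in the bass the chord is in first inversion, so the figured bass is 6.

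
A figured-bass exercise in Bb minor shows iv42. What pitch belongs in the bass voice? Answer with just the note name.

iv in Bb minor has root Eb; the chord is Eb-Gb-Bb-Db.
The figure 42 means third inversion — the seventh is in the bass.

Db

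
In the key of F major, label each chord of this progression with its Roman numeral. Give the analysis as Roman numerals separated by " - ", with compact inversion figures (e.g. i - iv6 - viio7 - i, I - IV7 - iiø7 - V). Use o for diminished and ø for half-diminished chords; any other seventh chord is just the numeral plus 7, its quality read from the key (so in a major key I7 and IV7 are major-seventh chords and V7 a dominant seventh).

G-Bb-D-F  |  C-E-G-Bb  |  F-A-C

ii7 - V7 - I

G-Bb-D-F has root G, degree 2 in F major, so ii7.
C-E-G-Bb has root C, degree 5 in F major, so V7.
F-A-C: major triad on F = scale degree 1 → I.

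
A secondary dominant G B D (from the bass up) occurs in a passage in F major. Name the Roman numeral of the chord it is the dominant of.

The chord is a major triad on G.
A dominant resolves down a perfect fifth: G → C. In F major, C is scale degree 5, i.e. V.

V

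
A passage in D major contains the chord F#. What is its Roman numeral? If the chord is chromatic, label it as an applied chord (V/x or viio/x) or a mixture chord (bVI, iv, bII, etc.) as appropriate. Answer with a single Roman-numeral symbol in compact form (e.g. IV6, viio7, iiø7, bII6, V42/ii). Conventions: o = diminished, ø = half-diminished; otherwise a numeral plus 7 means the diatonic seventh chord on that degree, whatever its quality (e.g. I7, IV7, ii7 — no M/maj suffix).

V/vi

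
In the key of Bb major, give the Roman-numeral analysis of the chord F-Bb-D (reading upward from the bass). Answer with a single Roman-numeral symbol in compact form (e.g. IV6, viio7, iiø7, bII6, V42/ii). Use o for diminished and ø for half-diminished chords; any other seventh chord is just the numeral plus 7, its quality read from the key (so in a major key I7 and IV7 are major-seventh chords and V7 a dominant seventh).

The pitches Bb-D-F form a major triad rooted on Bb.
Bb is scale degree 1 in Bb major, and a major triad on that degree is written I.
With F in the bass the chord is in second inversion, so the figured bass is 64.

I64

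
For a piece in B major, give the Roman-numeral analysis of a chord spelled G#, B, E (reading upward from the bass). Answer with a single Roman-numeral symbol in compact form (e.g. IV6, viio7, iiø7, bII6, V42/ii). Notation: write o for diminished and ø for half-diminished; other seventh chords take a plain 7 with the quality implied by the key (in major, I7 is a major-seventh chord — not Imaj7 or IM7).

IV6

Stacked in thirds the chord is E-G#-B: a major triad on E.
E is scale degree 4 in B major, and a major triad on that degree is written IV.
With G# in the bass the chord is in first inversion, so the figured bass is 6.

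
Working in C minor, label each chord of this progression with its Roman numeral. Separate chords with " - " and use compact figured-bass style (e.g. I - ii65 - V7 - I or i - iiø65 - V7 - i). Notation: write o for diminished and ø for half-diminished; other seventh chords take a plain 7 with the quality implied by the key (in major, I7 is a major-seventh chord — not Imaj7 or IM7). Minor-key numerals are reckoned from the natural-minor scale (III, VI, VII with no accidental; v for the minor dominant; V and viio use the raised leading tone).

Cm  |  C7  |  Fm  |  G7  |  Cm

Cm has root C, degree 1 in C minor, so i.
C7 is the secondary dominant of iv (dominant seventh chord on C): V7/iv.
Fm: minor triad on F = scale degree 4 → iv.
G7: root G is the dominant; dominant seventh chord there is V7.
Cm has root C, degree 1 in C minor, so i.

i - V7/iv - iv - V7 - i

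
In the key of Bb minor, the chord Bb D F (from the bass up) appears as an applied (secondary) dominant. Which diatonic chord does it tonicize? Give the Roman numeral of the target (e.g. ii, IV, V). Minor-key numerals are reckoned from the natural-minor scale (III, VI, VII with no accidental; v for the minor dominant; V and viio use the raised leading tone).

iv

The chord is a major triad on Bb.
A dominant resolves down a perfect fifth: Bb → Eb. In Bb minor, Eb is scale degree 4, i.e. iv.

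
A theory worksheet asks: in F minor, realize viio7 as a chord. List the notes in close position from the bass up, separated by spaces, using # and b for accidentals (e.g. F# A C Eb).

E G Bb Db

In F minor, the leading-tone chord is built on the raised seventh degree, E.
Stacking thirds from E gives E-G-Bb-Db.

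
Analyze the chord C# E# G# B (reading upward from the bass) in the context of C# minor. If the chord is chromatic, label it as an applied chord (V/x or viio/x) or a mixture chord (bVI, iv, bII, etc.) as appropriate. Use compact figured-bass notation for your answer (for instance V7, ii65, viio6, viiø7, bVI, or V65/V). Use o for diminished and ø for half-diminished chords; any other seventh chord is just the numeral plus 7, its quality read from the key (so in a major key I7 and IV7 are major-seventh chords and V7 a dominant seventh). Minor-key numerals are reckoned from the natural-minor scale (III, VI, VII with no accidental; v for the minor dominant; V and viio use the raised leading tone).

V7/iv

The pitches C#-E#-G#-B form a dominant seventh chord rooted on C#.
C# is not a diatonic chord root with this quality in C# minor, but it lies a perfect fifth above F# (iv), so the chord functions as an applied dominant of iv.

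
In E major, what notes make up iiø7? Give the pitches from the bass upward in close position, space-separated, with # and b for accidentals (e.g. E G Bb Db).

iiø7 is the half-diminished supertonic seventh, borrowed from the parallel minor. In E major that root is F#.
So the chord is F#-A-C-E.

F# A C E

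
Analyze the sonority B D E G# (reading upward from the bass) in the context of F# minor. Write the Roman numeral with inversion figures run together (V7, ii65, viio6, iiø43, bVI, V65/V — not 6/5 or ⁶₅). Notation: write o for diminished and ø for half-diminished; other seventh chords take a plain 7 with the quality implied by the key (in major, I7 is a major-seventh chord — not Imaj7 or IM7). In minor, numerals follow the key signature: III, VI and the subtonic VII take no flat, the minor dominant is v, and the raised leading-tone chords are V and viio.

The pitches E-G#-B-D form a dominant seventh chord rooted on E.
In F# minor, E is the subtonic; the diatonic dominant seventh chord there is VII7.
With B in the bass the chord is in second inversion, so the figured bass is 43.

VII43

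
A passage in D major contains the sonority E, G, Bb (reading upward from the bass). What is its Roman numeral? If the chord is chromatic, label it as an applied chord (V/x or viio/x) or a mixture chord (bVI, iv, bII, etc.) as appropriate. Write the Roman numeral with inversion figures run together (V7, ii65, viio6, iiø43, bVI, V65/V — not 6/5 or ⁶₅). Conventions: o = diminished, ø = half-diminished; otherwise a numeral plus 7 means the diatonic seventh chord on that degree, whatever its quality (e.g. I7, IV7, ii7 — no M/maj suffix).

iio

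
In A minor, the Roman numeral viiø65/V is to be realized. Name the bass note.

The applied chord viiø65/V is rooted on D#: D#-F#-A-C#.
The figure 65 means first inversion — the third is in the bass.

F#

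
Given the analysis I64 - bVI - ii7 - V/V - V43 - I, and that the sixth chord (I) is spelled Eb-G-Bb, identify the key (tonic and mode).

The chord Eb is a major triad rooted on Eb; its label is I.
If Eb is scale degree 1 and the mode makes that degree carry a major triad, the tonic is Eb and the mode is major.

Eb major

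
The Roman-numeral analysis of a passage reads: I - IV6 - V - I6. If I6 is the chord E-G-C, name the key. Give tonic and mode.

The anchor chord is a major triad on C, labeled I6.
If C is scale degree 1 and the mode makes that degree carry a major triad, the tonic is C and the mode is major.

C major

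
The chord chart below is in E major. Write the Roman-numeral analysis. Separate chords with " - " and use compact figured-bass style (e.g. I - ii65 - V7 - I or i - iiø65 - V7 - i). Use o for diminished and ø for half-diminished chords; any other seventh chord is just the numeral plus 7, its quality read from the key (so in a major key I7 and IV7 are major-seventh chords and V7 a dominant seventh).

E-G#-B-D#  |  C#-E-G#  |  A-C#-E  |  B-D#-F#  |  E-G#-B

I7 - vi - IV - V - I

E-G#-B-D# has root E, degree 1 in E major, so I7.
C#-E-G#: root C# is the submediant; minor triad there is vi.
A-C#-E has root A, degree 4 in E major, so IV.
B-D#-F# has root B, degree 5 in E major, so V.
E-G#-B has root E, degree 1 in E major, so I.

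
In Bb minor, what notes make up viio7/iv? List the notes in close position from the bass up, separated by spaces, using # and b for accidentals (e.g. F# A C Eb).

The slash marks an applied leading-tone chord: viio of iv. In Bb minor, iv is Eb, so the leading tone to it is D, a half step below.
Building a fully diminished seventh chord on D gives D-F-Ab-Cb.

D F Ab Cb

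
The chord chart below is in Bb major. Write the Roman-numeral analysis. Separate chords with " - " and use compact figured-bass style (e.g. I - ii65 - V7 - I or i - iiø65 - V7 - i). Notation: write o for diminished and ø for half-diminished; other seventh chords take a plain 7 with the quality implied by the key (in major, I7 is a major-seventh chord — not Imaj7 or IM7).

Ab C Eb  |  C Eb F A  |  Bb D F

bVII - V43 - I

Ab-C-Eb: major triad on Ab — chromatic; bVII (borrowed from the parallel minor).
C-Eb-F-A has root F, degree 5 in Bb major, so V43.
Bb-D-F: major triad on Bb = scale degree 1 → I.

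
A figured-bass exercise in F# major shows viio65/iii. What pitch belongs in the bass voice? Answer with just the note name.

B#

The applied chord viio65/iii is rooted on G##: G##-B#-D#-F#.
The figure 65 means first inversion — the third is in the bass.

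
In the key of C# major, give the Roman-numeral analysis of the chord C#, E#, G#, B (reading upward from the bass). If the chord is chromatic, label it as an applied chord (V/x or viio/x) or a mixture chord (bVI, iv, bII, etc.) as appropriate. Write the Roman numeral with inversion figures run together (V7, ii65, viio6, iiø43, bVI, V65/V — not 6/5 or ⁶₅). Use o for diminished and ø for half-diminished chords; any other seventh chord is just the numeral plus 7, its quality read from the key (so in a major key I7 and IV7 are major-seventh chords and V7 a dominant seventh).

Stacked in thirds the chord is C#-E#-G#-B: a dominant seventh chord on C#.
C# is not a diatonic chord root with this quality in C# major, but it lies a perfect fifth above F# (IV), so the chord functions as an applied dominant of IV.

V7/IV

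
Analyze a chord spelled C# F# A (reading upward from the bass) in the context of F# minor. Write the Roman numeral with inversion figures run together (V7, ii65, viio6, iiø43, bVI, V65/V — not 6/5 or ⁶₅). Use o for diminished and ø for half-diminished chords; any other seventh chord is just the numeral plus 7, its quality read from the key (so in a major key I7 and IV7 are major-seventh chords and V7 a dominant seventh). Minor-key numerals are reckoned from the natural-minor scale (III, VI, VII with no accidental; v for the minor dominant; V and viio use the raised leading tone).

i64

The pitches F#-A-C# form a minor triad rooted on F#.
F# is scale degree 1 in F# minor, and a minor triad on that degree is written i.
With C# in the bass the chord is in second inversion, so the figured bass is 64.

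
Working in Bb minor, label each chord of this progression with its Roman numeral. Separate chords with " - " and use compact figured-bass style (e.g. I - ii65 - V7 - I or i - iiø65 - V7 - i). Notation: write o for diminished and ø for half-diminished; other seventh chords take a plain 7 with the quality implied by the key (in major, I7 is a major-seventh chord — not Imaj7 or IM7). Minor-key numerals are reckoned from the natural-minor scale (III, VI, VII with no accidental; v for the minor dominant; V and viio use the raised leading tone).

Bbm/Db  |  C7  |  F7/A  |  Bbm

Bbm/Db: root Bb is the tonic; minor triad there is i6.
C7 is the secondary dominant of V (dominant seventh chord on C): V7/V.
F7/A has root F, degree 5 in Bb minor, so V65.
Bbm: minor triad on Bb = scale degree 1 → i.

i6 - V7/V - V65 - i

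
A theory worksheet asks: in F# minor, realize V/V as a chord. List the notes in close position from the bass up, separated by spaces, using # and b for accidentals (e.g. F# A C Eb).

The slash means an applied dominant: we want the dominant of V. In F# minor, V is C# major, and its dominant is built on G#.
Building a major triad on G# gives G#-B#-D#.

G# B# D#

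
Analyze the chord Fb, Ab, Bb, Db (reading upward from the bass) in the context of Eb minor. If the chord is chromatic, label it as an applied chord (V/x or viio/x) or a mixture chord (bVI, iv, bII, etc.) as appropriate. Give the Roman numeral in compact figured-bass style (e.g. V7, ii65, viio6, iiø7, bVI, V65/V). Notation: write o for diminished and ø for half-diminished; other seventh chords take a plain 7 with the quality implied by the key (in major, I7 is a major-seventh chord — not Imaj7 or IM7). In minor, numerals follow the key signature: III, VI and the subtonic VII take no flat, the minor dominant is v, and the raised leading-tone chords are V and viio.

viiø43/VI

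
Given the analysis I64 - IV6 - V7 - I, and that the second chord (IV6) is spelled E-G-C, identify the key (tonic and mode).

G major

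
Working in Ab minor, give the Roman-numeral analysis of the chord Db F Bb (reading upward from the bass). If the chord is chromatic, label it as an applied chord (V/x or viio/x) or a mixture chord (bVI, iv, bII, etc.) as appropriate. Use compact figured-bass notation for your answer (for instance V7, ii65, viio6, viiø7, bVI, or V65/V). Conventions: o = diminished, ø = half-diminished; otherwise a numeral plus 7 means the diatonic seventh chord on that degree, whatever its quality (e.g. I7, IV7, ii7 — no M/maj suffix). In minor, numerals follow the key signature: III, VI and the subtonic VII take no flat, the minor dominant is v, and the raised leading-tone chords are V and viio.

ii6

The pitches Bb-Db-F form a minor triad rooted on Bb.
Bb is the second degree of Ab minor. This is the minor supertonic, borrowed from the parallel major (the Dorian ii).
With Db in the bass the chord is in first inversion, so the figured bass is 6.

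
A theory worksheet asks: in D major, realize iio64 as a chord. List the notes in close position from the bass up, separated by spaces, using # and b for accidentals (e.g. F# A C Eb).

Bb E G

iio64 is the diminished supertonic triad, borrowed from the parallel minor. In D major that root is E.
So the chord is E-G-Bb.
The figured bass 64 indicates second inversion, placing the fifth (Bb) in the bass: Bb-E-G.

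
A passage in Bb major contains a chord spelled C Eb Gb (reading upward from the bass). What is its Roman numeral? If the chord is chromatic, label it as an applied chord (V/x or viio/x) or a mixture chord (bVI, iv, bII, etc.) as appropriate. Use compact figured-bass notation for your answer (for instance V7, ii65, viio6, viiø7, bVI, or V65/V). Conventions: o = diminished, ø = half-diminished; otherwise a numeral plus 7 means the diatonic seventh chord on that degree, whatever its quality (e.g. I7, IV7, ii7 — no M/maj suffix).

iio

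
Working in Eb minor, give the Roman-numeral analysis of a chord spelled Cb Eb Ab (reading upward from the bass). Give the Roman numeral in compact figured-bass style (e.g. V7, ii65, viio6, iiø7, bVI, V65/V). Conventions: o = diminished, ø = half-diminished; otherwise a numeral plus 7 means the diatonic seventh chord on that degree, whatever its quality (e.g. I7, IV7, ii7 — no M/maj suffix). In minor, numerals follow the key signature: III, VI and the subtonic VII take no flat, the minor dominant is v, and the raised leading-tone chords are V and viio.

iv6

The pitches Ab-Cb-Eb form a minor triad rooted on Ab.
In Eb minor, Ab is the subdominant; the diatonic minor triad there is iv.
With Cb in the bass the chord is in first inversion, so the figured bass is 6.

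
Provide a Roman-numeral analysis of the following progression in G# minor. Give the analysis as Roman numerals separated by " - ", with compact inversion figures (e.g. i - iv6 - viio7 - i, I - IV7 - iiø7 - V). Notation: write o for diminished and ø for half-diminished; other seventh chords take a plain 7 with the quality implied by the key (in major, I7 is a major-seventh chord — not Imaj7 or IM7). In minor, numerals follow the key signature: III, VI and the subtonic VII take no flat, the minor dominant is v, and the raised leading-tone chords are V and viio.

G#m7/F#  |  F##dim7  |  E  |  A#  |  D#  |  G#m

i42 - viio7 - VI - V/V - V - i

G#m7/F# has root G#, degree 1 in G# minor, so i42.
F##dim7: fully diminished seventh chord on F## = scale degree 7 → viio7.
E: major triad on E = scale degree 6 → VI.
A#: a major triad on A#, the applied dominant of V → V/V.
D# has root D#, degree 5 in G# minor, so V.
G#m: root G# is the tonic; minor triad there is i.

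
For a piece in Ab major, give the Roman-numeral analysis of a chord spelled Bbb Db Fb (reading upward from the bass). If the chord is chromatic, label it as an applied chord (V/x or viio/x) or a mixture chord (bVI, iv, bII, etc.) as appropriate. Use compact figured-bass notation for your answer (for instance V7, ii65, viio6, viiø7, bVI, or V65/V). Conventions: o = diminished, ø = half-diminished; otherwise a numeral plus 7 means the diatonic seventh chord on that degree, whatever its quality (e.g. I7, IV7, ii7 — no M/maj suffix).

bII

The pitches Bbb-Db-Fb form a major triad rooted on Bbb.
Bbb is the lowered second degree of Ab major (diatonic 2 would be Bb). This is the Neapolitan chord — a major triad on the lowered second degree.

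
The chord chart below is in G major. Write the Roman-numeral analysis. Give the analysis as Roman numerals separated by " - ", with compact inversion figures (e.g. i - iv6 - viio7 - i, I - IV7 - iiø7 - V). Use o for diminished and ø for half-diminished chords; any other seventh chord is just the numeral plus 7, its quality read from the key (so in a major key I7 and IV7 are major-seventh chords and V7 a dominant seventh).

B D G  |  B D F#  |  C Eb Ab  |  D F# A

B-D-G has root G, degree 1 in G major, so I6.
B-D-F# has root B, degree 3 in G major, so iii.
C-Eb-Ab: major triad on Ab — chromatic; Ab is the lowered second degree, so this is the Neapolitan sixth, bII6 (third, C, in the bass — hence the 6).
D-F#-A: major triad on D = scale degree 5 → V.

I6 - iii - bII6 - V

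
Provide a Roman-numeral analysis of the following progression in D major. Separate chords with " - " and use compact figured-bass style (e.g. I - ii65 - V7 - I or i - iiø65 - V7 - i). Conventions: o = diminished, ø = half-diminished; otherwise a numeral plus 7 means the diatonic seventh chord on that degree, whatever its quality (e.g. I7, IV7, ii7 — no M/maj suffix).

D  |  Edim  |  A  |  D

D: major triad on D = scale degree 1 → I.
Edim is non-diatonic — iio, a mixture chord from D minor.
A: major triad on A = scale degree 5 → V.
D has root D, degree 1 in D major, so I.

I - iio - V - I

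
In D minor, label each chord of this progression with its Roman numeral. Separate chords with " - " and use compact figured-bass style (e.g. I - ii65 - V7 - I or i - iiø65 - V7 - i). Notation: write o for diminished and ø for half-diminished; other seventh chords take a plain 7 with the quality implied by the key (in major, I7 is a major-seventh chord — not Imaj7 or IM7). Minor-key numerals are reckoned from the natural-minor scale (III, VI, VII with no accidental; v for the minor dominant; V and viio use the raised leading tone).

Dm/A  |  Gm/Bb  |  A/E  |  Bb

i64 - iv6 - V64 - VI

Dm/A: minor triad on D = scale degree 1 → i64.
Gm/Bb: root G is the subdominant; minor triad there is iv6.
A/E: root A is the dominant; major triad there is V64.
Bb: major triad on Bb = scale degree 6 → VI.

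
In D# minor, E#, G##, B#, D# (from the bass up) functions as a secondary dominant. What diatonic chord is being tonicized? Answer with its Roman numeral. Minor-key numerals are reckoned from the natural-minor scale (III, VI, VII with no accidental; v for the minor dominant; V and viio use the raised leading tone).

V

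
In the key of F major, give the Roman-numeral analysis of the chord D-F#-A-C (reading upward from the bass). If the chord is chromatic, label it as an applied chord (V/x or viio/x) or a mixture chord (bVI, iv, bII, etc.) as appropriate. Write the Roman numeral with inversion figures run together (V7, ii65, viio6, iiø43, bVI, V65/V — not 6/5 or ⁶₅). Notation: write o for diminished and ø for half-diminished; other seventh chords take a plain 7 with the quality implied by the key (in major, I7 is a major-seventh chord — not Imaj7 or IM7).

V7/ii

The pitches D-F#-A-C form a dominant seventh chord rooted on D.
D is not a diatonic chord root with this quality in F major, but it lies a perfect fifth above G (ii), so the chord functions as an applied dominant of ii.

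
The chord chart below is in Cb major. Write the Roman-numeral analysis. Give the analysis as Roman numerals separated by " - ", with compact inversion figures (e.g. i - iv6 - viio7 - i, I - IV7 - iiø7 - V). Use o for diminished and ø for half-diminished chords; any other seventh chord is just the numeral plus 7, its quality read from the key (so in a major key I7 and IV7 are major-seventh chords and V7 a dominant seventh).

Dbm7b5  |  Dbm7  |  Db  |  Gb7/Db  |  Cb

iiø7 - ii7 - V/V - V43 - I

Dbm7b5: Db with this quality isn't in the key; it's iiø7, borrowed from the parallel minor.
Dbm7 has root Db, degree 2 in Cb major, so ii7.
Db is the secondary dominant of V (major triad on Db): V/V.
Gb7/Db: dominant seventh chord on Gb = scale degree 5 → V43.
Cb: major triad on Cb = scale degree 1 → I.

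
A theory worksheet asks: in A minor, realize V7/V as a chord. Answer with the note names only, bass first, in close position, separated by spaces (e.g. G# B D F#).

V7/V is a secondary dominant — the dominant seventh of V. V in A minor is E, so the applied chord's root is B, a perfect fifth above.
Building a dominant seventh chord on B gives B-D#-F#-A.

B D# F# A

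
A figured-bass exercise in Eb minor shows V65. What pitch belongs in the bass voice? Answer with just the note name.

V in Eb minor has root Bb; the chord is Bb-D-F-Ab.
The figure 65 means first inversion — the third is in the bass.

D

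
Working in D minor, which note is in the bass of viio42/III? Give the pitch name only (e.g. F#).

Db

The applied chord viio42/III is rooted on E: E-G-Bb-Db.
The figure 42 means third inversion — the seventh is in the bass.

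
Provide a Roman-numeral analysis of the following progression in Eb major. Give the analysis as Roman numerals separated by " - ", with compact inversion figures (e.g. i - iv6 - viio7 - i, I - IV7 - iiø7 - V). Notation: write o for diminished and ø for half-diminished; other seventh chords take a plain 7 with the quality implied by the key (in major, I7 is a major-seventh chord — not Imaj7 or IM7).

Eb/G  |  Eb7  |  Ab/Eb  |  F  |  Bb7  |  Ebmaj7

I6 - V7/IV - IV64 - V/V - V7 - I7

Eb/G has root Eb, degree 1 in Eb major, so I6.
Eb7: chromatic; Eb is V of IV, so V7/IV.
Ab/Eb: root Ab is the subdominant; major triad there is IV64.
F: a major triad on F, the applied dominant of V → V/V.
Bb7: root Bb is the dominant; dominant seventh chord there is V7.
Ebmaj7: major seventh chord on Eb = scale degree 1 → I7.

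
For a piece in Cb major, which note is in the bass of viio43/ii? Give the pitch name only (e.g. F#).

Gb

The applied chord viio43/ii is rooted on C: C-Eb-Gb-Bbb.
The figure 43 means second inversion — the fifth is in the bass.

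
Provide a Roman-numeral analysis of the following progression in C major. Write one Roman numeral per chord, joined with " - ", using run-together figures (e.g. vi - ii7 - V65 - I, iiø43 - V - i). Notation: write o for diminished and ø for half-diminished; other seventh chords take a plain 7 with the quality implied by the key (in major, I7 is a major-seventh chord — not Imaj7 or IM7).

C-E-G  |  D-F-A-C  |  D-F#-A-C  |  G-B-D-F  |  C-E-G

I - ii7 - V7/V - V7 - I

C-E-G has root C, degree 1 in C major, so I.
D-F-A-C: root D is the supertonic; minor seventh chord there is ii7.
D-F#-A-C: chromatic; D is V of V, so V7/V.
G-B-D-F: dominant seventh chord on G = scale degree 5 → V7.
C-E-G: root C is the tonic; major triad there is I.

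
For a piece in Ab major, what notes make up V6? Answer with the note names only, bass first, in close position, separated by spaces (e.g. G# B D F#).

G Bb Eb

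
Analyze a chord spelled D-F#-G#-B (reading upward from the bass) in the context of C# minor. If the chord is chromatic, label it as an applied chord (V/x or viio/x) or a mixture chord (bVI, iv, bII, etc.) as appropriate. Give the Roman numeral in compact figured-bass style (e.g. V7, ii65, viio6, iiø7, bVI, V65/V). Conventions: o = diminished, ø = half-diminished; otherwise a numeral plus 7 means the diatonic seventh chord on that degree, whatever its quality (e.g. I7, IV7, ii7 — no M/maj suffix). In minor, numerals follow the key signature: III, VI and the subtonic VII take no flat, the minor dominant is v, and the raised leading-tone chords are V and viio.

viiø43/VI

Stacked in thirds the chord is G#-B-D-F#: a half-diminished seventh chord on G#.
G# sits a half step below A (VI in C# minor); a diminished chord there is the applied leading-tone chord of VI.
With D in the bass the chord is in second inversion, so the figured bass is 43.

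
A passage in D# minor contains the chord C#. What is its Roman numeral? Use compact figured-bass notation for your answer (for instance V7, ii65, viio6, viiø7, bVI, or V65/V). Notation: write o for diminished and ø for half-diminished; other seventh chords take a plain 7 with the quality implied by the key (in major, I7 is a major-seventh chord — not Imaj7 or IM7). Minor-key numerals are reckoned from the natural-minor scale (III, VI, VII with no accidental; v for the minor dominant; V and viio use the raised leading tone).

VII

The pitches C#-E#-G# form a major triad rooted on C#.
In D# minor, C# is the subtonic; the diatonic major triad there is VII.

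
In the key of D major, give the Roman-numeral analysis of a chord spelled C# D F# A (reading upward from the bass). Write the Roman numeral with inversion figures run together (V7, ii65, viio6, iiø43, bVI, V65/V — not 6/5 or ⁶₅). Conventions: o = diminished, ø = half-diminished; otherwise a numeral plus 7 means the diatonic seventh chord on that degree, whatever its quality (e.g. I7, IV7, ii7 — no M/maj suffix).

I42

The pitches D-F#-A-C# form a major seventh chord rooted on D.
In D major, D is the tonic; the diatonic major seventh chord there is I7.
With C# in the bass the chord is in third inversion, so the figured bass is 42.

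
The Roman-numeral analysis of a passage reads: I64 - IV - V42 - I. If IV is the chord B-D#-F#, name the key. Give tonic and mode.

F# major

IV is given as B-D#-F# — a major triad with root B.
Counting down 3 scale steps from B places the tonic on F#; a major triad on degree 4 is diatonic only in major.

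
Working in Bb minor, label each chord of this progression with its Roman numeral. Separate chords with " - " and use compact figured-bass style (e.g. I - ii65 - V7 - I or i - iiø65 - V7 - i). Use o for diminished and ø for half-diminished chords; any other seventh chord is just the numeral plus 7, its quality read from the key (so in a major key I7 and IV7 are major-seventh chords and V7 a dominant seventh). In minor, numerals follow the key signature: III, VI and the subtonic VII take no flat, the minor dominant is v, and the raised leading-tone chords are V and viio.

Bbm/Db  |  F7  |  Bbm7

Bbm/Db: minor triad on Bb = scale degree 1 → i6.
F7: root F is the dominant; dominant seventh chord there is V7.
Bbm7 has root Bb, degree 1 in Bb minor, so i7.

i6 - V7 - i7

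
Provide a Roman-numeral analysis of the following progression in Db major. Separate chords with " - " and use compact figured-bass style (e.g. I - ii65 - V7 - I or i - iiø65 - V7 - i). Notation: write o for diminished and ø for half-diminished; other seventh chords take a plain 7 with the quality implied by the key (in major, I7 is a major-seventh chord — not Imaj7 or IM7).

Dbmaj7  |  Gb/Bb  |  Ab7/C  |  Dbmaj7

I7 - IV6 - V65 - I7

Dbmaj7: root Db is the tonic; major seventh chord there is I7.
Gb/Bb has root Gb, degree 4 in Db major, so IV6.
Ab7/C: root Ab is the dominant; dominant seventh chord there is V65.
Dbmaj7: major seventh chord on Db = scale degree 1 → I7.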